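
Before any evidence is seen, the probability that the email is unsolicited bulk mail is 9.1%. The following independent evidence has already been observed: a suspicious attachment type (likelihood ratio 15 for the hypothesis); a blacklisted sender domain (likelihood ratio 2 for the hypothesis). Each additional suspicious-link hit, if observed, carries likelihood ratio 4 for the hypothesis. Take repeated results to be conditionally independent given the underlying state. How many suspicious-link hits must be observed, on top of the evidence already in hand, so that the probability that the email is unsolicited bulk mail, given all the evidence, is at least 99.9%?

5

Prior odds = 0.091/0.909 = 91/909.
Combined Bayes factor of the evidence already in hand = 15 × 2 = 30.
Odds after that evidence = (91/909) × 30 = 910/303.
Target odds = 0.999/0.001 = 999.
Need 4ⁿ ≥ 999 ÷ (910/303) = 302697/910.
4⁴ = 256 falls short of 302697/910 but 4⁵ = 1024 reaches it, so n = 5.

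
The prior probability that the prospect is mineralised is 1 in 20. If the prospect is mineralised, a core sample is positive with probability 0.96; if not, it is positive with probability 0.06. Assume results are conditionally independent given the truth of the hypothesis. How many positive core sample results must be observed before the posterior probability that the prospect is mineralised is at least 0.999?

4

Prior odds: 0.05 ÷ 0.95 = 1/19.
Likelihood ratio of a positive = 0.96/0.06 = 16.
Target posterior odds = 0.999/0.001 = 999.
Require 16ⁿ ≥ 999 ÷ (1/19) = 18981.
16³ = 4096 falls short of 18981 but 16⁴ = 65536 reaches it, so n = 4.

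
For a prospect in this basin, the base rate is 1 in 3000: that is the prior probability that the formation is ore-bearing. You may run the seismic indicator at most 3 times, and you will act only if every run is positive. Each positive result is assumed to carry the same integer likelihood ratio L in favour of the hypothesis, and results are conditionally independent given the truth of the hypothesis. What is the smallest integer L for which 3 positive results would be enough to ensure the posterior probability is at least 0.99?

67

Prior odds = (1/3000)/(2999/3000) = 1/2999.
Target odds = 0.99/0.01 = 99.
Need L³ ≥ 99 ÷ (1/2999) = 296901.
66³ = 287496 < 296901 ≤ 300763 = 67³, so L = 67.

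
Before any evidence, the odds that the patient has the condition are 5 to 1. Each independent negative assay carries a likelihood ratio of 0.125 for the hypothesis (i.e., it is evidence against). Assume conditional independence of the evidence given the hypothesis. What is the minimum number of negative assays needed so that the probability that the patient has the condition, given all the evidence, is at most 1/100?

3

Prior odds = 5.
Likelihood ratio per negative assay = 0.125.
Target odds: 0.01 ÷ 0.99 = 1/99.
Require 0.125ⁿ ≤ 1/99 ÷ 5 = 1/495.
0.125² = 0.015625 is still above 1/495 but 0.125³ = 0.001953125 is at or below it, so n = 3.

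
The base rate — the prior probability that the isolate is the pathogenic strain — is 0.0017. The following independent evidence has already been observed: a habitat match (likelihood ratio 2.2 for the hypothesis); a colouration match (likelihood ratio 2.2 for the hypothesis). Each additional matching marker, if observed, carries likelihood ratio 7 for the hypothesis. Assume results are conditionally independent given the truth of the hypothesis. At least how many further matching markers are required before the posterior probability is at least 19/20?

4

Prior odds = 0.0017/0.9983 = 17/9983.
Combined Bayes factor of the evidence already in hand = 2.2 × 2.2 = 4.84.
Odds after that evidence = (17/9983) × 4.84 = 2057/249575.
Target odds = 0.95/0.05 = 19.
Need 7ⁿ ≥ 19 ÷ (2057/249575) = 4741925/2057.
7³ = 343 falls short of 4741925/2057 but 7⁴ = 2401 reaches it, so n = 4.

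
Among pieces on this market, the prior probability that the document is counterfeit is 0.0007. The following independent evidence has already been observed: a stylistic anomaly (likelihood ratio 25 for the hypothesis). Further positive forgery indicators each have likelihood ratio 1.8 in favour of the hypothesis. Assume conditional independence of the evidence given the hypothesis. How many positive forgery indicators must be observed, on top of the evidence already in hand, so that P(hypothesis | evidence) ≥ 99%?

15

Prior odds = 0.0007/0.9993 = 7/9993.
Bayes factor of the evidence already in hand = 25.
Odds after that evidence = (7/9993) × 25 = 175/9993.
Target odds = 0.99/0.01 = 99.
Need 1.8ⁿ ≥ 99 ÷ (175/9993) = 989307/175.
1.8¹⁴ ≈3748.13 falls short of 989307/175 but 1.8¹⁵ ≈6746.64 reaches it, so n = 15.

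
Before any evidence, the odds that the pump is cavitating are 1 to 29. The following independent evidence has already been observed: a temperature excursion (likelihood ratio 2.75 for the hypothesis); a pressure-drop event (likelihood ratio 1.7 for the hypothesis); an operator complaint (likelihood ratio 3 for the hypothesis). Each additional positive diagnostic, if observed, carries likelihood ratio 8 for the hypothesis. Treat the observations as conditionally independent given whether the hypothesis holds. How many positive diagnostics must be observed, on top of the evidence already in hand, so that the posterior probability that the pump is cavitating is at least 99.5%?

Prior odds = 1/29.
Combined Bayes factor of the evidence already in hand = 2.75 × 1.7 × 3 = 14.025.
Odds after that evidence = (1/29) × 14.025 = 561/1160.
Target odds = 0.995/0.005 = 199.
Need 8ⁿ ≥ 199 ÷ (561/1160) = 230840/561.
8² = 64 falls short of 230840/561 but 8³ = 512 reaches it, so n = 3.

3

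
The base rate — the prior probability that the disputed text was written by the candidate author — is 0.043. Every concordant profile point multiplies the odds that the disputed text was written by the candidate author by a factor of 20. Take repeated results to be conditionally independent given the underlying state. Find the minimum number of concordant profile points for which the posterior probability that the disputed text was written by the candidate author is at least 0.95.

Prior odds: 0.043 ÷ 0.957 = 43/957.
Likelihood ratio per concordant profile point = 20.
Target odds: 0.95 ÷ 0.05 = 19.
Need (43/957) × 20ⁿ ≥ 19, i.e. 20ⁿ ≥ 18183/43.
20² = 400 falls short of 18183/43 but 20³ = 8000 reaches it, so n = 3.

3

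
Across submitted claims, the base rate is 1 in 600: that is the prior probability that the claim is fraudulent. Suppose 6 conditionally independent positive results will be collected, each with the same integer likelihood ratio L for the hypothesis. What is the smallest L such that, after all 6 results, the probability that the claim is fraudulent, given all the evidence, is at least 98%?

Prior odds = (1/600)/(599/600) = 1/599.
Target odds = 0.98/0.02 = 49.
Need L⁶ ≥ 49 ÷ (1/599) = 29351.
5⁶ = 15625 < 29351 ≤ 46656 = 6⁶, so L = 6.

6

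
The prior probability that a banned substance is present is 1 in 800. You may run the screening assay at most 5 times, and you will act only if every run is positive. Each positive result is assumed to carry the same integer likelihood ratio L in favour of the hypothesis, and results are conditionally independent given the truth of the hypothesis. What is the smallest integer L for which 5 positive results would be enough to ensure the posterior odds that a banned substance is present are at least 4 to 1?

Prior odds = 0.00125/0.99875 = 1/799.
Target odds = 4.
Need L⁵ ≥ 4 ÷ (1/799) = 3196.
5⁵ = 3125 < 3196 ≤ 7776 = 6⁵, so L = 6.

6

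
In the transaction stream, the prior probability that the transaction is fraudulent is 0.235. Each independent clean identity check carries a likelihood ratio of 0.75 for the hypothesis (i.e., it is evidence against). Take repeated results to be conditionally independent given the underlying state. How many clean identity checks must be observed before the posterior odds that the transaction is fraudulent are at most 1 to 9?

Prior odds: 0.235 ÷ 0.765 = 47/153.
Likelihood ratio per clean identity check = 0.75.
Target odds = 1/9.
Need (47/153) × 0.75ⁿ ≤ 1/9, i.e. 0.75ⁿ ≤ 17/47.
0.75³ = 0.421875 is still above 17/47 but 0.75⁴ = 0.31640625 is at or below it, so n = 4.

4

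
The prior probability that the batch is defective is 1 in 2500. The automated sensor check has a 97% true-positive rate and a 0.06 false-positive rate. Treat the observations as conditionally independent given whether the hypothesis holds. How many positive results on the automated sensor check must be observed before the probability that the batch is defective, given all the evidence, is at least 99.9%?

Prior odds = 0.0004/0.9996 = 1/2499.
Likelihood ratio of a positive result = 0.97/0.06 = 97/6.
Target posterior odds = 0.999/0.001 = 999.
Need (1/2499) × (97/6)ⁿ ≥ 999, i.e. (97/6)ⁿ ≥ 2496501.
(97/6)⁵ ≈1.10434e+06 falls short of 2496501 but (97/6)⁶ ≈1.78535e+07 reaches it, so n = 6.

6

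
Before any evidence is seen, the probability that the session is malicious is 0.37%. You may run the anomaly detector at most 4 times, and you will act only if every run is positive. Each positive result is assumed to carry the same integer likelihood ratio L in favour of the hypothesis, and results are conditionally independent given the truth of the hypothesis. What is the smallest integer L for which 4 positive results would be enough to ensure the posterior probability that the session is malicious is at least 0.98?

11

Prior odds = 0.0037/0.9963 = 37/9963.
Target odds = 0.98/0.02 = 49.
Need L⁴ ≥ 49 ÷ (37/9963) = 488187/37.
10⁴ = 10000 < 488187/37 ≤ 14641 = 11⁴, so L = 11.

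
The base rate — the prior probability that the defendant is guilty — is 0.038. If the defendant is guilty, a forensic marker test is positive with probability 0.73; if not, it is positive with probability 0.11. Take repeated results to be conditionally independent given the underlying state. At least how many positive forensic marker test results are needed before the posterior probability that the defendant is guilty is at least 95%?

Prior odds = 0.038/0.962 = 19/481.
Likelihood ratio of a positive = 0.73/0.11 = 73/11.
Target odds: 0.95 ÷ 0.05 = 19.
Need (19/481) × (73/11)ⁿ ≥ 19, i.e. (73/11)ⁿ ≥ 481.
(73/11)³ = 389017/1331 falls short of 481 but (73/11)⁴ = 28398241/14641 reaches it, so n = 4.

4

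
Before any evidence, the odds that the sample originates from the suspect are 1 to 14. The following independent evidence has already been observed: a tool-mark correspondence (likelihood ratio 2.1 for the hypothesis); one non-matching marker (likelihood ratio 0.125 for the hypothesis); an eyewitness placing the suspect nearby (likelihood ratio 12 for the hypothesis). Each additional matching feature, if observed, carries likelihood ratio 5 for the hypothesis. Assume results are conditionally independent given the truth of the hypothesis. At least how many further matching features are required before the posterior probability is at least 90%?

Prior odds = 1/14.
Combined Bayes factor of the evidence already in hand = 2.1 × 0.125 × 12 = 3.15.
Odds after that evidence = (1/14) × 3.15 = 0.225.
Target odds = 0.9/0.1 = 9.
Need 5ⁿ ≥ 9 ÷ 0.225 = 40.
5² = 25 falls short of 40 but 5³ = 125 reaches it, so n = 3.

3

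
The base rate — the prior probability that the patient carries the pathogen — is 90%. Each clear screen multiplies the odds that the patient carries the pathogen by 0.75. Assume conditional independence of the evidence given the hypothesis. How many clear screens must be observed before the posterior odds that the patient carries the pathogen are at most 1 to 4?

13

Prior odds: 0.9 ÷ 0.1 = 9.
Likelihood ratio per clear screen = 0.75.
Target odds = 0.25.
Require 0.75ⁿ ≤ 0.25 ÷ 9 = 1/36.
0.75¹² = 531441/16777216 is still above 1/36 but 0.75¹³ = 1594323/67108864 is at or below it, so n = 13.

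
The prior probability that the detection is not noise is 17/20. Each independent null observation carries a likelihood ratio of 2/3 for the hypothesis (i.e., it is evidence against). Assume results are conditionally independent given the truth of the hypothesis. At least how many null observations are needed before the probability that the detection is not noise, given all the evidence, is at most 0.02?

14

Prior odds: 0.85 ÷ 0.15 = 17/3.
Likelihood ratio per null observation = 2/3.
Target posterior odds = 0.02/0.98 = 1/49.
Require (2/3)ⁿ ≤ 1/49 ÷ (17/3) = 3/833.
(2/3)¹³ = 8192/1594323 is still above 3/833 but (2/3)¹⁴ = 16384/4782969 is at or below it, so n = 14.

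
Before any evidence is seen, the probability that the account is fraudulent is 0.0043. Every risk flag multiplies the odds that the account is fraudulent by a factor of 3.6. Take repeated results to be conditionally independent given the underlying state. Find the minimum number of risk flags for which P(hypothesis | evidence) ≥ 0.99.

8

Prior odds: 0.0043 ÷ 0.9957 = 43/9957.
Likelihood ratio per risk flag = 3.6.
Target odds: 0.99 ÷ 0.01 = 99.
Require 3.6ⁿ ≥ 99 ÷ (43/9957) = 985743/43.
3.6⁷ = 612220032/78125 falls short of 985743/43 but 3.6⁸ ≈28211.1 reaches it, so n = 8.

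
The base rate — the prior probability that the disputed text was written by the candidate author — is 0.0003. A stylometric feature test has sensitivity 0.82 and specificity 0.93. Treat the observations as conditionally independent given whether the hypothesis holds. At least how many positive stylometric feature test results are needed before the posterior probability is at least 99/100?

6

Prior odds = 0.0003/0.9997 = 3/9997.
False-positive rate = 1 − 0.93 = 0.07; likelihood ratio of a positive = 0.82/0.07 = 82/7.
Target posterior odds = 0.99/0.01 = 99.
Require (82/7)ⁿ ≥ 99 ÷ (3/9997) = 329901.
(82/7)⁵ ≈220587 falls short of 329901 but (82/7)⁶ ≈2.58401e+06 reaches it, so n = 6.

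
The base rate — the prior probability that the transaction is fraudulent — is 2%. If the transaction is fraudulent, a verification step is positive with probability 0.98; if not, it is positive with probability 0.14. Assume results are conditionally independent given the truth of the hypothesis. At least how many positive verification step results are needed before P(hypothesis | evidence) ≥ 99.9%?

6

Prior odds: 0.02 ÷ 0.98 = 1/49.
Likelihood ratio of a positive = 0.98/0.14 = 7.
Target odds: 0.999 ÷ 0.001 = 999.
Need (1/49) × 7ⁿ ≥ 999, i.e. 7ⁿ ≥ 48951.
7⁵ = 16807 falls short of 48951 but 7⁶ = 117649 reaches it, so n = 6.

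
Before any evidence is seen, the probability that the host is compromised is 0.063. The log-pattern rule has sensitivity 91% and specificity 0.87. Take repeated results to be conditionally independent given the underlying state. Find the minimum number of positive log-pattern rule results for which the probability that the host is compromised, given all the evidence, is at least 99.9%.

Prior odds: 0.063 ÷ 0.937 = 63/937.
False-positive rate = 1 − 0.87 = 0.13; likelihood ratio of a positive = 0.91/0.13 = 7.
Target posterior odds = 0.999/0.001 = 999.
Require 7ⁿ ≥ 999 ÷ (63/937) = 104007/7.
7⁴ = 2401 falls short of 104007/7 but 7⁵ = 16807 reaches it, so n = 5.

5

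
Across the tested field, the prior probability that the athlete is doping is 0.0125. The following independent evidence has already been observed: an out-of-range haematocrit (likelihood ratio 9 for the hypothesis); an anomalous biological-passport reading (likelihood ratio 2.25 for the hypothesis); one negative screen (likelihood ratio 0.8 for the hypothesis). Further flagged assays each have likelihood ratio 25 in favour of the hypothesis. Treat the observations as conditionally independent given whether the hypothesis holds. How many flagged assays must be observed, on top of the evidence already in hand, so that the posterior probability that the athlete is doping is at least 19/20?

2

Prior odds = 0.0125/0.9875 = 1/79.
Combined Bayes factor of the evidence already in hand = 9 × 2.25 × 0.8 = 16.2.
Odds after that evidence = (1/79) × 16.2 = 81/395.
Target odds = 0.95/0.05 = 19.
Need 25ⁿ ≥ 19 ÷ (81/395) = 7505/81.
25¹ = 25 falls short of 7505/81 but 25² = 625 reaches it, so n = 2.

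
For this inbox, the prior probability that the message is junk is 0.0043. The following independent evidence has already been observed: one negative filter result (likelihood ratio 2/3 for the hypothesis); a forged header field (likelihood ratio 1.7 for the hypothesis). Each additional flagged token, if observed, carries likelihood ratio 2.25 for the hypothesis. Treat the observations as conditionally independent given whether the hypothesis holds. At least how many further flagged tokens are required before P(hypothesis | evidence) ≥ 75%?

Prior odds = 0.0043/0.9957 = 43/9957.
Combined Bayes factor of the evidence already in hand = (2/3) × 1.7 = 17/15.
Odds after that evidence = (43/9957) × 17/15 = 731/149355.
Target odds = 0.75/0.25 = 3.
Need 2.25ⁿ ≥ 3 ÷ (731/149355) = 448065/731.
2.25⁷ = 4782969/16384 falls short of 448065/731 but 2.25⁸ = 43046721/65536 reaches it, so n = 8.

8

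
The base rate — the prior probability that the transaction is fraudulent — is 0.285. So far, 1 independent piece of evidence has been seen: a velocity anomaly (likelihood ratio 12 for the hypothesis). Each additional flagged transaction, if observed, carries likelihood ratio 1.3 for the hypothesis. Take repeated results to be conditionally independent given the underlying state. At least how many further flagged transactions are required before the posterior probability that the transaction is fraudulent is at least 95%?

Prior odds = 0.285/0.715 = 57/143.
Bayes factor of the evidence already in hand = 12.
Odds after that evidence = (57/143) × 12 = 684/143.
Target odds = 0.95/0.05 = 19.
Need 1.3ⁿ ≥ 19 ÷ (684/143) = 143/36.
1.3⁵ = 371293/100000 falls short of 143/36 but 1.3⁶ = 4826809/1000000 reaches it, so n = 6.

6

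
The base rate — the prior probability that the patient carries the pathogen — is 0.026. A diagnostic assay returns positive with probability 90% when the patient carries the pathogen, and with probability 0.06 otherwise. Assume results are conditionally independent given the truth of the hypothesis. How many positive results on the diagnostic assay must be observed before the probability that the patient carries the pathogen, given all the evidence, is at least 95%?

Prior odds: 0.026 ÷ 0.974 = 13/487.
Likelihood ratio of a positive result = 0.9/0.06 = 15.
Target odds: 0.95 ÷ 0.05 = 19.
Require 15ⁿ ≥ 19 ÷ (13/487) = 9253/13.
15² = 225 falls short of 9253/13 but 15³ = 3375 reaches it, so n = 3.

3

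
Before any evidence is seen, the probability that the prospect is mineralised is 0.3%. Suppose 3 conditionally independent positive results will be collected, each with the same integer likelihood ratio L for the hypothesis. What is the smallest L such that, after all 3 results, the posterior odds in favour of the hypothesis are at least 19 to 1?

19

Prior odds = 0.003/0.997 = 3/997.
Target odds = 19.
Need L³ ≥ 19 ÷ (3/997) = 18943/3.
18³ = 5832 < 18943/3 ≤ 6859 = 19³, so L = 19.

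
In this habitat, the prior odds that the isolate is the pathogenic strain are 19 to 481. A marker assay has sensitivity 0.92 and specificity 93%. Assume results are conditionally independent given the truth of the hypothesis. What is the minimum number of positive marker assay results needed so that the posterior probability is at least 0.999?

4

Prior odds = 19/481.
False-positive rate = 1 − 0.93 = 0.07; likelihood ratio of a positive = 0.92/0.07 = 92/7.
Target odds: 0.999 ÷ 0.001 = 999.
Need (19/481) × (92/7)ⁿ ≥ 999, i.e. (92/7)ⁿ ≥ 480519/19.
(92/7)³ = 778688/343 falls short of 480519/19 but (92/7)⁴ = 71639296/2401 reaches it, so n = 4.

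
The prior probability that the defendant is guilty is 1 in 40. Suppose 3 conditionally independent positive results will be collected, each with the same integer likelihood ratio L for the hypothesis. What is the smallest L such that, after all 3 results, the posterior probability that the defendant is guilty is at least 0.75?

Prior odds = 0.025/0.975 = 1/39.
Target odds = 0.75/0.25 = 3.
Need L³ ≥ 3 ÷ (1/39) = 117.
4³ = 64 < 117 ≤ 125 = 5³, so L = 5.

5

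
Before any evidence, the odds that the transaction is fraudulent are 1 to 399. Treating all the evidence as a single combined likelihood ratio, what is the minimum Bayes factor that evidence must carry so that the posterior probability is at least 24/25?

Prior odds = 1/399.
Target odds = 0.96/0.04 = 24.
Required Bayes factor = 24 ÷ (1/399) = 9576.

9576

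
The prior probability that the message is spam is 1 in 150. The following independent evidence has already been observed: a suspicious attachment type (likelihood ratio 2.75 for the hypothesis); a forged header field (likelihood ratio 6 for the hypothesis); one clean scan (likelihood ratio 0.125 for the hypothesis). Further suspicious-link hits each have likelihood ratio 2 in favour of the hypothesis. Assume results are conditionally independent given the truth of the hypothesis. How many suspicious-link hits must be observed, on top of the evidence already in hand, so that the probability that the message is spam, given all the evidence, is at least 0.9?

10

Prior odds = (1/150)/(149/150) = 1/149.
Combined Bayes factor of the evidence already in hand = 2.75 × 6 × 0.125 = 2.0625.
Odds after that evidence = (1/149) × 2.0625 = 33/2384.
Target odds = 0.9/0.1 = 9.
Need 2ⁿ ≥ 9 ÷ (33/2384) = 7152/11.
2⁹ = 512 falls short of 7152/11 but 2¹⁰ = 1024 reaches it, so n = 10.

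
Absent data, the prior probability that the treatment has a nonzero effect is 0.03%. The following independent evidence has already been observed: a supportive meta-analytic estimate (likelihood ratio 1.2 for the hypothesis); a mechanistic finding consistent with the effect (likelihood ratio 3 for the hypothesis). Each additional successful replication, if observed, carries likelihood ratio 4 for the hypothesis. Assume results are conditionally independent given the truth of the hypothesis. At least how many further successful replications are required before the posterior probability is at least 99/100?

Prior odds = 0.0003/0.9997 = 3/9997.
Combined Bayes factor of the evidence already in hand = 1.2 × 3 = 3.6.
Odds after that evidence = (3/9997) × 3.6 = 54/49985.
Target odds = 0.99/0.01 = 99.
Need 4ⁿ ≥ 99 ÷ (54/49985) = 549835/6.
4⁸ = 65536 falls short of 549835/6 but 4⁹ = 262144 reaches it, so n = 9.

9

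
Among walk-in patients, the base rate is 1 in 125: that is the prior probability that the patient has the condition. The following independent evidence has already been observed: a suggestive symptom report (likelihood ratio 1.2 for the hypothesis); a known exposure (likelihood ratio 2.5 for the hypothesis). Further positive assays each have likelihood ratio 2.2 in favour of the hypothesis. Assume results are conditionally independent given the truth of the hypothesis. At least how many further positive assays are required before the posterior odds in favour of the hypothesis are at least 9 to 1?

8

Prior odds = 0.008/0.992 = 1/124.
Combined Bayes factor of the evidence already in hand = 1.2 × 2.5 = 3.
Odds after that evidence = (1/124) × 3 = 3/124.
Target odds = 9.
Need 2.2ⁿ ≥ 9 ÷ (3/124) = 372.
2.2⁷ = 19487171/78125 falls short of 372 but 2.2⁸ = 214358881/390625 reaches it, so n = 8.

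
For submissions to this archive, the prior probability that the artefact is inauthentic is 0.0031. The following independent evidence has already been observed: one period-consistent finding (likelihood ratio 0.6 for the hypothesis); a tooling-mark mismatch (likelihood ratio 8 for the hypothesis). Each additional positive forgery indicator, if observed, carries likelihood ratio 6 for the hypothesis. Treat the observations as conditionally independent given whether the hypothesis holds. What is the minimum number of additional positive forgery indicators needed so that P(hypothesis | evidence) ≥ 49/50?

Prior odds = 0.0031/0.9969 = 31/9969.
Combined Bayes factor of the evidence already in hand = 0.6 × 8 = 4.8.
Odds after that evidence = (31/9969) × 4.8 = 248/16615.
Target odds = 0.98/0.02 = 49.
Need 6ⁿ ≥ 49 ÷ (248/16615) = 814135/248.
6⁴ = 1296 falls short of 814135/248 but 6⁵ = 7776 reaches it, so n = 5.

5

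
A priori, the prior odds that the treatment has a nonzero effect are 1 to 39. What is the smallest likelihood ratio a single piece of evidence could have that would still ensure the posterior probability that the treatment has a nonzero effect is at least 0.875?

Prior odds = 1/39.
Target odds = 0.875/0.125 = 7.
Required Bayes factor = 7 ÷ (1/39) = 273.

273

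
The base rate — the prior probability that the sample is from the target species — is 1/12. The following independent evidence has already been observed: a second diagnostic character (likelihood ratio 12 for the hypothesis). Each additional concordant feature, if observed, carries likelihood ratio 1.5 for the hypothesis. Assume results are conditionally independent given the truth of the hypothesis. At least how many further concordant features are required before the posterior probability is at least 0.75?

Prior odds = (1/12)/(11/12) = 1/11.
Bayes factor of the evidence already in hand = 12.
Odds after that evidence = (1/11) × 12 = 12/11.
Target odds = 0.75/0.25 = 3.
Need 1.5ⁿ ≥ 3 ÷ (12/11) = 2.75.
1.5² = 2.25 falls short of 2.75 but 1.5³ = 3.375 reaches it, so n = 3.

3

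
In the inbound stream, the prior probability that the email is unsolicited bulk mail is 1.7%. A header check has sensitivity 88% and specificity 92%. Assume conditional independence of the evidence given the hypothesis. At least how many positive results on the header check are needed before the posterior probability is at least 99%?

4

Prior odds = 0.017/0.983 = 17/983.
False-positive rate = 1 − 0.92 = 0.08; likelihood ratio of a positive = 0.88/0.08 = 11.
Target posterior odds = 0.99/0.01 = 99.
Need (17/983) × 11ⁿ ≥ 99, i.e. 11ⁿ ≥ 97317/17.
11³ = 1331 falls short of 97317/17 but 11⁴ = 14641 reaches it, so n = 4.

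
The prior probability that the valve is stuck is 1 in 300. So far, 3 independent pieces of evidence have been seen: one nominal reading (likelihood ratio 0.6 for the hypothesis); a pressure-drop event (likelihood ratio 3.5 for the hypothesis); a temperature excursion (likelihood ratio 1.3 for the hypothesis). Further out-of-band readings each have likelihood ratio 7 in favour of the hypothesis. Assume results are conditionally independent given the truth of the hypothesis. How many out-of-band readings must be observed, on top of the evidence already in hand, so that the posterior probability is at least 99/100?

Prior odds = (1/300)/(299/300) = 1/299.
Combined Bayes factor of the evidence already in hand = 0.6 × 3.5 × 1.3 = 2.73.
Odds after that evidence = (1/299) × 2.73 = 21/2300.
Target odds = 0.99/0.01 = 99.
Need 7ⁿ ≥ 99 ÷ (21/2300) = 75900/7.
7⁴ = 2401 falls short of 75900/7 but 7⁵ = 16807 reaches it, so n = 5.

5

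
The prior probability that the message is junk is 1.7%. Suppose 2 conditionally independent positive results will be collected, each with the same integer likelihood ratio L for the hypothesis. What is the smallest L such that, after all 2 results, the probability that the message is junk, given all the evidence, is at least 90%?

23

Prior odds = 0.017/0.983 = 17/983.
Target odds = 0.9/0.1 = 9.
Need L² ≥ 9 ÷ (17/983) = 8847/17.
22² = 484 < 8847/17 ≤ 529 = 23², so L = 23.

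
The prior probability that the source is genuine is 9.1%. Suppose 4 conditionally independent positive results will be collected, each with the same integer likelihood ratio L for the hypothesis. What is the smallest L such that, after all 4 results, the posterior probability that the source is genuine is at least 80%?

3

Prior odds = 0.091/0.909 = 91/909.
Target odds = 0.8/0.2 = 4.
Need L⁴ ≥ 4 ÷ (91/909) = 3636/91.
2⁴ = 16 < 3636/91 ≤ 81 = 3⁴, so L = 3.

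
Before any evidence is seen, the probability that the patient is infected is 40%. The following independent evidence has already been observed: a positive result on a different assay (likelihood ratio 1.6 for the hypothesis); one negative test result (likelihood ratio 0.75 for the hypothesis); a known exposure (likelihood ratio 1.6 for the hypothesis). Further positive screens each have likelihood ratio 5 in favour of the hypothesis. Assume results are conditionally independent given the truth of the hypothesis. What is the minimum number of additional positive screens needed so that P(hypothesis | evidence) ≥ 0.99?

3

Prior odds = 0.4/0.6 = 2/3.
Combined Bayes factor of the evidence already in hand = 1.6 × 0.75 × 1.6 = 1.92.
Odds after that evidence = (2/3) × 1.92 = 1.28.
Target odds = 0.99/0.01 = 99.
Need 5ⁿ ≥ 99 ÷ 1.28 = 77.34375.
5² = 25 falls short of 77.34375 but 5³ = 125 reaches it, so n = 3.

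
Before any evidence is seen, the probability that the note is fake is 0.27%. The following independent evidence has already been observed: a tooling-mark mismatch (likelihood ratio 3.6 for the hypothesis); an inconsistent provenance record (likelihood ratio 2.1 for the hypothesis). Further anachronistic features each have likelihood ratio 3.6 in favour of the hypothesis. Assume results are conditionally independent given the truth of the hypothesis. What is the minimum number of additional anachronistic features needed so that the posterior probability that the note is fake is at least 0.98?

7

Prior odds = 0.0027/0.9973 = 27/9973.
Combined Bayes factor of the evidence already in hand = 3.6 × 2.1 = 7.56.
Odds after that evidence = (27/9973) × 7.56 = 5103/249325.
Target odds = 0.98/0.02 = 49.
Need 3.6ⁿ ≥ 49 ÷ (5103/249325) = 1745275/729.
3.6⁶ = 34012224/15625 falls short of 1745275/729 but 3.6⁷ = 612220032/78125 reaches it, so n = 7.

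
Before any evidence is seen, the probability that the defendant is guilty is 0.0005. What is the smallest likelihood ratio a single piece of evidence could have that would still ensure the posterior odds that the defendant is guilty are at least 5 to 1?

9995

Prior odds = 0.0005/0.9995 = 1/1999.
Target odds = 5.
Required Bayes factor = 5 ÷ (1/1999) = 9995.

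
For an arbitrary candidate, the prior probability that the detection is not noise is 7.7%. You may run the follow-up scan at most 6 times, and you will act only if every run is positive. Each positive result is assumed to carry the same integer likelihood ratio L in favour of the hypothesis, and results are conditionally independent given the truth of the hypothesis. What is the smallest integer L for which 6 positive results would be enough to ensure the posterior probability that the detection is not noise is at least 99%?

4

Prior odds = 0.077/0.923 = 77/923.
Target odds = 0.99/0.01 = 99.
Need L⁶ ≥ 99 ÷ (77/923) = 8307/7.
3⁶ = 729 < 8307/7 ≤ 4096 = 4⁶, so L = 4.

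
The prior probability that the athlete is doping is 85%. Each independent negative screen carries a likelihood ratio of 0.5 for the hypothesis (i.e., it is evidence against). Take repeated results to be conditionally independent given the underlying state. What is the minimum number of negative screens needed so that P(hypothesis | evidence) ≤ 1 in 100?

10

Prior odds = 0.85/0.15 = 17/3.
Likelihood ratio per negative screen = 0.5.
Target odds: 0.01 ÷ 0.99 = 1/99.
Require 0.5ⁿ ≤ 1/99 ÷ (17/3) = 1/561.
0.5⁹ = 0.001953125 is still above 1/561 but 0.5¹⁰ = 1/1024 is at or below it, so n = 10.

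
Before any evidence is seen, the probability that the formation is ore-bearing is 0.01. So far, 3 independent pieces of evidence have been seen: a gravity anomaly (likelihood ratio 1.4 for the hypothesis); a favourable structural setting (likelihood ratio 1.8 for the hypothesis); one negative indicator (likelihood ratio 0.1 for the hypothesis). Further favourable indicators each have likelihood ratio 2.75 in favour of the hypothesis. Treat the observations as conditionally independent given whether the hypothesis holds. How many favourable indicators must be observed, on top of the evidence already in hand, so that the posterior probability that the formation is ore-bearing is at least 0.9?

9

Prior odds = 0.01/0.99 = 1/99.
Combined Bayes factor of the evidence already in hand = 1.4 × 1.8 × 0.1 = 0.252.
Odds after that evidence = (1/99) × 0.252 = 7/2750.
Target odds = 0.9/0.1 = 9.
Need 2.75ⁿ ≥ 9 ÷ (7/2750) = 24750/7.
2.75⁸ = 214358881/65536 falls short of 24750/7 but 2.75⁹ ≈8994.86 reaches it, so n = 9.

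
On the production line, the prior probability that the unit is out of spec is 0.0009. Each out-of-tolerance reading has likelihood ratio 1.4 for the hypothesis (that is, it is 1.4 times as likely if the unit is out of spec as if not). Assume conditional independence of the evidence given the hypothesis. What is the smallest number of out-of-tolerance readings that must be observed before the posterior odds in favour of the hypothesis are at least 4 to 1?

Prior odds: 0.0009 ÷ 0.9991 = 9/9991.
Likelihood ratio per out-of-tolerance reading = 1.4.
Target odds = 4.
Need (9/9991) × 1.4ⁿ ≥ 4, i.e. 1.4ⁿ ≥ 39964/9.
1.4²⁴ ≈3214.2 falls short of 39964/9 but 1.4²⁵ ≈4499.88 reaches it, so n = 25.

25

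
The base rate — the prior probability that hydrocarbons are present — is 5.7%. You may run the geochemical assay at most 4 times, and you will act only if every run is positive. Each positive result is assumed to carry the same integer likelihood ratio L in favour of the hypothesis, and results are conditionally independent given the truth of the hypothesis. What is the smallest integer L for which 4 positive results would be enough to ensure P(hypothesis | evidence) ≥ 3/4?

Prior odds = 0.057/0.943 = 57/943.
Target odds = 0.75/0.25 = 3.
Need L⁴ ≥ 3 ÷ (57/943) = 943/19.
2⁴ = 16 < 943/19 ≤ 81 = 3⁴, so L = 3.

3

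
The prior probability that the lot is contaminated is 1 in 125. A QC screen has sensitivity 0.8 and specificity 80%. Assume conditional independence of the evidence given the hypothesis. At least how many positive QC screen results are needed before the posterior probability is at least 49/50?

Prior odds: 0.008 ÷ 0.992 = 1/124.
False-positive rate = 1 − 0.8 = 0.2; likelihood ratio of a positive = 0.8/0.2 = 4.
Target odds: 0.98 ÷ 0.02 = 49.
Require 4ⁿ ≥ 49 ÷ (1/124) = 6076.
4⁶ = 4096 falls short of 6076 but 4⁷ = 16384 reaches it, so n = 7.

7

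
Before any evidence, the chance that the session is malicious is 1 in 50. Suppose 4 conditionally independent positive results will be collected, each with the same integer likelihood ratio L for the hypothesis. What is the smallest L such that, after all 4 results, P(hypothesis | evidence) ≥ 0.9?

Prior odds = 0.02/0.98 = 1/49.
Target odds = 0.9/0.1 = 9.
Need L⁴ ≥ 9 ÷ (1/49) = 441.
4⁴ = 256 < 441 ≤ 625 = 5⁴, so L = 5.

5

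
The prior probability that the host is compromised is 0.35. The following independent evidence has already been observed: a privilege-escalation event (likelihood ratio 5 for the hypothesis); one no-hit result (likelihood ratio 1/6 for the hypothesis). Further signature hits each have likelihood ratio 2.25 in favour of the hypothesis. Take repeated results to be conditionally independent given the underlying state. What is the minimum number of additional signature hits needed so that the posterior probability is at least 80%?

3

Prior odds = 0.35/0.65 = 7/13.
Combined Bayes factor of the evidence already in hand = 5 × (1/6) = 5/6.
Odds after that evidence = (7/13) × 5/6 = 35/78.
Target odds = 0.8/0.2 = 4.
Need 2.25ⁿ ≥ 4 ÷ (35/78) = 312/35.
2.25² = 5.0625 falls short of 312/35 but 2.25³ = 11.390625 reaches it, so n = 3.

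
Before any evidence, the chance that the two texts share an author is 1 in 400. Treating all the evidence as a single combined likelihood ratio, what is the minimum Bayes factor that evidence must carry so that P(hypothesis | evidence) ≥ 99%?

Prior odds = 0.0025/0.9975 = 1/399.
Target odds = 0.99/0.01 = 99.
Required Bayes factor = 99 ÷ (1/399) = 39501.

39501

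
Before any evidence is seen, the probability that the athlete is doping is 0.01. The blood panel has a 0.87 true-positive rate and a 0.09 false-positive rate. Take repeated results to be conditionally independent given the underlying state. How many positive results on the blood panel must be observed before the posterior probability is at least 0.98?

Prior odds = 0.01/0.99 = 1/99.
Likelihood ratio of a positive result = 0.87/0.09 = 29/3.
Target posterior odds = 0.98/0.02 = 49.
Require (29/3)ⁿ ≥ 49 ÷ (1/99) = 4851.
(29/3)³ = 24389/27 falls short of 4851 but (29/3)⁴ = 707281/81 reaches it, so n = 4.

4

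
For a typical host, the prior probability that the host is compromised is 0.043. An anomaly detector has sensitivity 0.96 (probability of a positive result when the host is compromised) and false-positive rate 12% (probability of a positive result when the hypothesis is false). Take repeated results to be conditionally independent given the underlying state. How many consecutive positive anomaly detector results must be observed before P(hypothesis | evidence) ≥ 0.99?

Prior odds: 0.043 ÷ 0.957 = 43/957.
Likelihood ratio of a positive result = 0.96/0.12 = 8.
Target odds: 0.99 ÷ 0.01 = 99.
Need (43/957) × 8ⁿ ≥ 99, i.e. 8ⁿ ≥ 94743/43.
8³ = 512 falls short of 94743/43 but 8⁴ = 4096 reaches it, so n = 4.

4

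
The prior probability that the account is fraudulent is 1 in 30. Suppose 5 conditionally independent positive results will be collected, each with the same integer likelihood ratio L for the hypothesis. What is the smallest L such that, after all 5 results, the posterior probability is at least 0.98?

Prior odds = (1/30)/(29/30) = 1/29.
Target odds = 0.98/0.02 = 49.
Need L⁵ ≥ 49 ÷ (1/29) = 1421.
4⁵ = 1024 < 1421 ≤ 3125 = 5⁵, so L = 5.

5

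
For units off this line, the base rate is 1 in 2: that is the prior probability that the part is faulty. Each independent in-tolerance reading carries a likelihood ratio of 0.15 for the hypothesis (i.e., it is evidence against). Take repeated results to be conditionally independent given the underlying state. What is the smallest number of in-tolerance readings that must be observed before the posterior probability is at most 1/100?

Prior odds: 0.5 ÷ 0.5 = 1.
Likelihood ratio per in-tolerance reading = 0.15.
Target odds: 0.01 ÷ 0.99 = 1/99.
Require 0.15ⁿ ≤ 1/99 ÷ 1 = 1/99.
0.15² = 0.0225 is still above 1/99 but 0.15³ = 0.003375 is at or below it, so n = 3.

3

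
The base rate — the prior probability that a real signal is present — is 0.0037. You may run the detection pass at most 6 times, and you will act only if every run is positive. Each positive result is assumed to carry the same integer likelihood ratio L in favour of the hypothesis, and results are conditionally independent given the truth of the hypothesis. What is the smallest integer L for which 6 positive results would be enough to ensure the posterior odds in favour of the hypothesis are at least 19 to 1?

5

Prior odds = 0.0037/0.9963 = 37/9963.
Target odds = 19.
Need L⁶ ≥ 19 ÷ (37/9963) = 189297/37.
4⁶ = 4096 < 189297/37 ≤ 15625 = 5⁶, so L = 5.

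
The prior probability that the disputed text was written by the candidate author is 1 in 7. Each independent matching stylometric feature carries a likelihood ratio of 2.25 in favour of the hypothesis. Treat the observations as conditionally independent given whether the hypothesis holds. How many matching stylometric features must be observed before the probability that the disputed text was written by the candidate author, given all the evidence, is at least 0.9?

Prior odds: (1/7) ÷ (6/7) = 1/6.
Likelihood ratio per matching stylometric feature = 2.25.
Target posterior odds = 0.9/0.1 = 9.
Require 2.25ⁿ ≥ 9 ÷ (1/6) = 54.
2.25⁴ = 25.62890625 falls short of 54 but 2.25⁵ = 59049/1024 reaches it, so n = 5.

5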